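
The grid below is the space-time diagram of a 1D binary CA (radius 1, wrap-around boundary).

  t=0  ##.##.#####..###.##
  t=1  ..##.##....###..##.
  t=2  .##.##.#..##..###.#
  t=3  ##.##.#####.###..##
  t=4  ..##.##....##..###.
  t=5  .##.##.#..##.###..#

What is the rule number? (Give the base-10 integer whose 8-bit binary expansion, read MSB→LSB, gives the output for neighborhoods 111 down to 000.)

  ### -> .   bit 7 = 0  t=0,i=0
  ##. -> .   bit 6 = 0  t=0,i=1
  #.# -> #   bit 5 = 1  t=0,i=2
  #.. -> #   bit 4 = 1  t=0,i=11
  .## -> #   bit 3 = 1  t=0,i=3
  .#. -> #   bit 2 = 1  t=2,i=7
  ..# -> #   bit 1 = 1  t=0,i=12
  ... -> .   bit 0 = 0  t=1,i=0
  bits 00111110 = 62

62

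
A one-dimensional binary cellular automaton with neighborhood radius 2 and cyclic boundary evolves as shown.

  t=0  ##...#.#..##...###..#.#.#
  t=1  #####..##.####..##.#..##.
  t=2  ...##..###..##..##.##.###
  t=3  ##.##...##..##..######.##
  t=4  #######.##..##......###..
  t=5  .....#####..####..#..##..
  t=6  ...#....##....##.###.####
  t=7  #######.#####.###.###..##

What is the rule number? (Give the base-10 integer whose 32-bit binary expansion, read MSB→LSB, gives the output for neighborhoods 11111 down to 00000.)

2037873494

  [31] ##### => .  t=1,i=2
  [30] ####. => #  t=1,i=3
  [29] ###.# => #  t=3,i=1
  [28] ###.. => #  t=0,i=1
  [27] ##.## => #  t=1,i=9
  [26] ##.#. => .  t=1,i=18
  [25] ##..# => .  t=0,i=18
  [24] ##... => #  t=0,i=2
  [23] #.### => .  t=0,i=24
  [22] #.##. => #  t=2,i=19
  [21] #.#.# => #  t=0,i=22
  [20] #.#.. => #  t=0,i=7
  [19] #..## => .  t=0,i=9
  [18] #..#. => #  t=0,i=19
  [17] #...# => #  t=0,i=3
  [16] #.... => #  t=4,i=15
  [15] .#### => .  t=1,i=1
  [14] .###. => #  t=0,i=0
  [13] .##.# => #  t=1,i=8
  [12] .##.. => #  t=0,i=11
  [11] .#.## => #  t=0,i=23
  [10] .#.#. => .  t=0,i=6
  [9] .#..# => #  t=0,i=8
  [8] .#... => #  t=6,i=4
  [7] ..### => .  t=0,i=15
  [6] ..##. => #  t=0,i=10
  [5] ..#.# => .  t=0,i=5
  [4] ..#.. => #  t=5,i=18
  [3] ...## => .  t=0,i=14
  [2] ...#. => #  t=0,i=4
  [1] ....# => #  t=4,i=18
  [0] ..... => .  t=4,i=16
  bits 01111001011101110111101101010110 = 2037873494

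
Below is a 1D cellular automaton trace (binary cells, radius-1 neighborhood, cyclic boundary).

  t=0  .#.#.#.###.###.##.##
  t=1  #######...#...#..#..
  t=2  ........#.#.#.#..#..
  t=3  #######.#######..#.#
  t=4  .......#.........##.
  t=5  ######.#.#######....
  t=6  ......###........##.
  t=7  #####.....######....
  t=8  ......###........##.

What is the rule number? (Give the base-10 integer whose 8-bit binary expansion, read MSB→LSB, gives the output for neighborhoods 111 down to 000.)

37

  ###|.  b7=0 t=0,i=8
  ##.|.  b6=0 t=0,i=9
  #.#|#  b5=1 t=0,i=0
  #..|.  b4=0 t=1,i=7
  .##|.  b3=0 t=0,i=7
  .#.|#  b2=1 t=0,i=1
  ..#|.  b1=0 t=1,i=9
  ...|#  b0=1 t=1,i=8
  bits 00100101 = 37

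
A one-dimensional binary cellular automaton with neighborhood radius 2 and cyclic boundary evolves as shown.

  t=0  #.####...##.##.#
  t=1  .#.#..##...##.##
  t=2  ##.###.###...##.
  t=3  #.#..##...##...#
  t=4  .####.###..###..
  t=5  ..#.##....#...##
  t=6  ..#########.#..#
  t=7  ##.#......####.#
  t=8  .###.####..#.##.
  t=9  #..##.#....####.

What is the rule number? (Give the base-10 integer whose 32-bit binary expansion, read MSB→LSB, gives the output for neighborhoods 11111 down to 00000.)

763075127

  nb #####: next=.  (t=6,i=4, bit31=0)
  nb ####.: next=.  (t=0,i=4, bit30=0)
  nb ###.#: next=#  (t=2,i=5, bit29=1)
  nb ###..: next=.  (t=0,i=5, bit28=0)
  nb ##.##: next=#  (t=0,i=1, bit27=1)
  nb ##.#.: next=#  (t=1,i=0, bit26=1)
  nb ##..#: next=.  (t=4,i=9, bit25=0)
  nb ##...: next=#  (t=0,i=6, bit24=1)
  nb #.###: next=.  (t=0,i=2, bit23=0)
  nb #.##.: next=#  (t=0,i=12, bit22=1)
  nb #.#.#: next=#  (t=1,i=1, bit21=1)
  nb #.#..: next=#  (t=1,i=3, bit20=1)
  nb #..##: next=#  (t=1,i=5, bit19=1)
  nb #..#.: next=.  (t=5,i=1, bit18=0)
  nb #...#: next=#  (t=0,i=7, bit17=1)
  nb #....: next=#  (t=5,i=7, bit16=1)
  nb .####: next=#  (t=0,i=3, bit15=1)
  nb .###.: next=.  (t=2,i=4, bit14=0)
  nb .##.#: next=.  (t=0,i=0, bit13=0)
  nb .##..: next=#  (t=1,i=7, bit12=1)
  nb .#.##: next=#  (t=5,i=3, bit11=1)
  nb .#.#.: next=.  (t=1,i=2, bit10=0)
  nb .#..#: next=#  (t=1,i=4, bit9=1)
  nb .#...: next=.  (t=5,i=11, bit8=0)
  nb ..###: next=.  (t=4,i=1, bit7=0)
  nb ..##.: next=.  (t=0,i=9, bit6=0)
  nb ..#.#: next=#  (t=5,i=2, bit5=1)
  nb ..#..: next=#  (t=5,i=10, bit4=1)
  nb ...##: next=.  (t=0,i=8, bit3=0)
  nb ...#.: next=#  (t=5,i=9, bit2=1)
  nb ....#: next=#  (t=5,i=8, bit1=1)
  nb .....: next=#  (t=7,i=6, bit0=1)
  bits 00101101011110111001101000110111 = 763075127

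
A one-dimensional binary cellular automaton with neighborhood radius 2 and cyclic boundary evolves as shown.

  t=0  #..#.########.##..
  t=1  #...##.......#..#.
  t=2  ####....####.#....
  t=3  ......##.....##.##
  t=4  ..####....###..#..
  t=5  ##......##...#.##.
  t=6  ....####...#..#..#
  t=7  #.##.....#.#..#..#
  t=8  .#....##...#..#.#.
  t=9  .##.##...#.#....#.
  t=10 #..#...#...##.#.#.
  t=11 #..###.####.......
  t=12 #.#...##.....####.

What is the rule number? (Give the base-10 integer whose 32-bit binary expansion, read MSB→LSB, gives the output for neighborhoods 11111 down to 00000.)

  #####|.  b31=0 t=0,i=7
  ####.|.  b30=0 t=0,i=11
  ###.#|.  b29=0 t=0,i=12
  ###..|.  b28=0 t=2,i=3
  ##.##|#  b27=1 t=0,i=13
  ##.#.|.  b26=0 t=2,i=12
  ##..#|#  b25=1 t=0,i=16
  ##...|.  b24=0 t=1,i=6
  #.###|#  b23=1 t=0,i=5
  #.##.|.  b22=0 t=0,i=14
  #.#.#|.  b21=0 t=10,i=14
  #.#..|#  b20=1 t=1,i=0
  #..##|#  b19=1 t=7,i=16
  #..#.|.  b18=0 t=0,i=2
  #...#|#  b17=1 t=1,i=2
  #....|.  b16=0 t=1,i=7
  .####|.  b15=0 t=0,i=6
  .###.|.  b14=0 t=4,i=11
  .##.#|.  b13=0 t=3,i=14
  .##..|.  b12=0 t=0,i=15
  .#.##|#  b11=1 t=0,i=4
  .#.#.|.  b10=0 t=1,i=17
  .#..#|.  b9=0 t=0,i=1
  .#...|#  b8=1 t=1,i=1
  ..###|.  b7=0 t=2,i=0
  ..##.|.  b6=0 t=1,i=4
  ..#.#|.  b5=0 t=0,i=3
  ..#..|#  b4=1 t=0,i=0
  ...##|#  b3=1 t=1,i=3
  ...#.|.  b2=0 t=1,i=12
  ....#|#  b1=1 t=1,i=11
  .....|#  b0=1 t=1,i=8
  bits 00001010100110100000100100011011 = 177867035

177867035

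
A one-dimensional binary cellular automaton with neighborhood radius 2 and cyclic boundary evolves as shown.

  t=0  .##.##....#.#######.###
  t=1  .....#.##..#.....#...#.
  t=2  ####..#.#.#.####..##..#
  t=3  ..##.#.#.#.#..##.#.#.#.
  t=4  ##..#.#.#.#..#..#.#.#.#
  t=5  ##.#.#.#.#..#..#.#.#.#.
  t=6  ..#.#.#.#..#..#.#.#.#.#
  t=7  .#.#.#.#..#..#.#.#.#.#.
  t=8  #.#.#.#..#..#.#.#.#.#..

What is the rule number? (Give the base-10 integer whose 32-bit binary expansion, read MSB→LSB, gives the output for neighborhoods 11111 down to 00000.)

  nb #####: next=.  (t=0,i=14, bit31=0)
  nb ####.: next=#  (t=0,i=17, bit30=1)
  nb ###.#: next=.  (t=0,i=18, bit29=0)
  nb ###..: next=#  (t=2,i=3, bit28=1)
  nb ##.##: next=.  (t=0,i=0, bit27=0)
  nb ##.#.: next=#  (t=3,i=4, bit26=1)
  nb ##..#: next=.  (t=1,i=9, bit25=0)
  nb ##...: next=.  (t=0,i=6, bit24=0)
  nb #.###: next=.  (t=0,i=12, bit23=0)
  nb #.##.: next=.  (t=0,i=1, bit22=0)
  nb #.#.#: next=.  (t=2,i=8, bit21=0)
  nb #.#..: next=.  (t=3,i=11, bit20=0)
  nb #..##: next=#  (t=2,i=17, bit19=1)
  nb #..#.: next=#  (t=1,i=10, bit18=1)
  nb #...#: next=#  (t=1,i=19, bit17=1)
  nb #....: next=#  (t=0,i=7, bit16=1)
  nb .####: next=.  (t=0,i=13, bit15=0)
  nb .###.: next=#  (t=0,i=21, bit14=1)
  nb .##.#: next=.  (t=0,i=2, bit13=0)
  nb .##..: next=#  (t=0,i=5, bit12=1)
  nb .#.##: next=#  (t=0,i=11, bit11=1)
  nb .#.#.: next=#  (t=2,i=7, bit10=1)
  nb .#..#: next=.  (t=3,i=12, bit9=0)
  nb .#...: next=#  (t=1,i=12, bit8=1)
  nb ..###: next=.  (t=2,i=22, bit7=0)
  nb ..##.: next=.  (t=2,i=18, bit6=0)
  nb ..#.#: next=.  (t=0,i=10, bit5=0)
  nb ..#..: next=.  (t=1,i=11, bit4=0)
  nb ...##: next=#  (t=3,i=1, bit3=1)
  nb ...#.: next=.  (t=0,i=9, bit2=0)
  nb ....#: next=#  (t=0,i=8, bit1=1)
  nb .....: next=#  (t=1,i=1, bit0=1)
  bits 01010100000011110101110100001011 = 1410293003

1410293003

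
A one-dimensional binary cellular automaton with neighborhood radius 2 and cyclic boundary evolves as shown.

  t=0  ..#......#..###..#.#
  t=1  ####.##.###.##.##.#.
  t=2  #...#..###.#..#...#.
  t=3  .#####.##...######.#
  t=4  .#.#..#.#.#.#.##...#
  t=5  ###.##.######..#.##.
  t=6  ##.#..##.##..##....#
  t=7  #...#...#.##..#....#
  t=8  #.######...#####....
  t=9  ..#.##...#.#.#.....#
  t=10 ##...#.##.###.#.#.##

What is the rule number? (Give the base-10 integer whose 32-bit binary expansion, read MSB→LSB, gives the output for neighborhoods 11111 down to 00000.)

  nb #####: next=#  (t=3,i=3, bit31=1)
  nb ####.: next=.  (t=1,i=2, bit30=0)
  nb ###.#: next=.  (t=1,i=3, bit29=0)
  nb ###..: next=.  (t=0,i=14, bit28=0)
  nb ##.##: next=#  (t=1,i=4, bit27=1)
  nb ##.#.: next=.  (t=1,i=17, bit26=0)
  nb ##..#: next=#  (t=0,i=15, bit25=1)
  nb ##...: next=.  (t=3,i=9, bit24=0)
  nb #.###: next=#  (t=1,i=0, bit23=1)
  nb #.##.: next=.  (t=1,i=5, bit22=0)
  nb #.#.#: next=#  (t=1,i=18, bit21=1)
  nb #.#..: next=.  (t=0,i=19, bit20=0)
  nb #..##: next=.  (t=0,i=11, bit19=0)
  nb #..#.: next=#  (t=0,i=1, bit18=1)
  nb #...#: next=#  (t=2,i=2, bit17=1)
  nb #....: next=.  (t=0,i=4, bit16=0)
  nb .####: next=.  (t=1,i=1, bit15=0)
  nb .###.: next=#  (t=0,i=13, bit14=1)
  nb .##.#: next=.  (t=1,i=6, bit13=0)
  nb .##..: next=#  (t=3,i=8, bit12=1)
  nb .#.##: next=.  (t=1,i=19, bit11=0)
  nb .#.#.: next=#  (t=0,i=18, bit10=1)
  nb .#..#: next=#  (t=0,i=0, bit9=1)
  nb .#...: next=#  (t=0,i=3, bit8=1)
  nb ..###: next=#  (t=0,i=12, bit7=1)
  nb ..##.: next=.  (t=6,i=6, bit6=0)
  nb ..#.#: next=.  (t=0,i=17, bit5=0)
  nb ..#..: next=#  (t=0,i=2, bit4=1)
  nb ...##: next=.  (t=3,i=11, bit3=0)
  nb ...#.: next=#  (t=0,i=8, bit2=1)
  nb ....#: next=.  (t=0,i=7, bit1=0)
  nb .....: next=#  (t=0,i=5, bit0=1)
  bits 10001010101001100101011110010101 = 2326157205

2326157205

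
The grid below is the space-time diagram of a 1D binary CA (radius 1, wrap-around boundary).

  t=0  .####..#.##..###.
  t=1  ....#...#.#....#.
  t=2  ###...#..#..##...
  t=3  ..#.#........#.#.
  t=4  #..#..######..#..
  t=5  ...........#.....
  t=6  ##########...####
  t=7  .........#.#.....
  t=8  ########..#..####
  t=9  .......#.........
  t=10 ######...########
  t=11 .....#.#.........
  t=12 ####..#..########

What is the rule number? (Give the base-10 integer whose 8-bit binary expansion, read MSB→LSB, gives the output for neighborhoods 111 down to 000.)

97

  ### -> .   bit 7 = 0  t=0,i=2
  ##. -> #   bit 6 = 1  t=0,i=4
  #.# -> #   bit 5 = 1  t=0,i=8
  #.. -> .   bit 4 = 0  t=0,i=5
  .## -> .   bit 3 = 0  t=0,i=1
  .#. -> .   bit 2 = 0  t=0,i=7
  ..# -> .   bit 1 = 0  t=0,i=0
  ... -> #   bit 0 = 1  t=1,i=0
  bits 01100001 = 97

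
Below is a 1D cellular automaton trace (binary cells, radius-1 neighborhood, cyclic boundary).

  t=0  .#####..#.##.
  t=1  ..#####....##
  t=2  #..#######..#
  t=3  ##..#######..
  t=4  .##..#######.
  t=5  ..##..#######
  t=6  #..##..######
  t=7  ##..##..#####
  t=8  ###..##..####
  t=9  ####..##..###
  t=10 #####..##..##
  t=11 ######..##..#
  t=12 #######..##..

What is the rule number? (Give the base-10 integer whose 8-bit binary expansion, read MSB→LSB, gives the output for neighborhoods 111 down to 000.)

  nb ###: next=#  (t=0,i=2, bit7=1)
  nb ##.: next=#  (t=0,i=5, bit6=1)
  nb #.#: next=.  (t=0,i=9, bit5=0)
  nb #..: next=#  (t=0,i=6, bit4=1)
  nb .##: next=.  (t=0,i=1, bit3=0)
  nb .#.: next=.  (t=0,i=8, bit2=0)
  nb ..#: next=.  (t=0,i=0, bit1=0)
  nb ...: next=#  (t=1,i=8, bit0=1)
  bits 11010001 = 209

209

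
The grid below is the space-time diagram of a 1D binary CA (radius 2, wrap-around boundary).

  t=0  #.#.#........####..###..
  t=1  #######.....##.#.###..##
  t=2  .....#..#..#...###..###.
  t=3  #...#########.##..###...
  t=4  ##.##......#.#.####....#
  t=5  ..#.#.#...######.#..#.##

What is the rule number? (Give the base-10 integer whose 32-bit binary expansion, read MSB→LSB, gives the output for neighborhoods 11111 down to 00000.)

  nb #####: next=.  (t=1,i=0, bit31=0)
  nb ####.: next=#  (t=0,i=15, bit30=1)
  nb ###.#: next=.  (t=3,i=12, bit29=0)
  nb ###..: next=.  (t=0,i=16, bit28=0)
  nb ##.##: next=#  (t=3,i=13, bit27=1)
  nb ##.#.: next=.  (t=1,i=14, bit26=0)
  nb ##..#: next=#  (t=0,i=17, bit25=1)
  nb ##...: next=.  (t=1,i=7, bit24=0)
  nb #.###: next=#  (t=1,i=17, bit23=1)
  nb #.##.: next=.  (t=3,i=14, bit22=0)
  nb #.#.#: next=#  (t=0,i=2, bit21=1)
  nb #.#..: next=#  (t=0,i=4, bit20=1)
  nb #..##: next=#  (t=0,i=18, bit19=1)
  nb #..#.: next=#  (t=0,i=23, bit18=1)
  nb #...#: next=.  (t=2,i=13, bit17=0)
  nb #....: next=#  (t=0,i=6, bit16=1)
  nb .####: next=.  (t=0,i=14, bit15=0)
  nb .###.: next=.  (t=0,i=20, bit14=0)
  nb .##.#: next=.  (t=1,i=13, bit13=0)
  nb .##..: next=#  (t=3,i=15, bit12=1)
  nb .#.##: next=#  (t=1,i=16, bit11=1)
  nb .#.#.: next=#  (t=0,i=1, bit10=1)
  nb .#..#: next=#  (t=2,i=6, bit9=1)
  nb .#...: next=#  (t=0,i=5, bit8=1)
  nb ..###: next=#  (t=0,i=13, bit7=1)
  nb ..##.: next=.  (t=1,i=12, bit6=0)
  nb ..#.#: next=#  (t=0,i=0, bit5=1)
  nb ..#..: next=#  (t=2,i=5, bit4=1)
  nb ...##: next=#  (t=0,i=12, bit3=1)
  nb ...#.: next=#  (t=2,i=4, bit2=1)
  nb ....#: next=.  (t=0,i=11, bit1=0)
  nb .....: next=.  (t=0,i=7, bit0=0)
  bits 01001010101111010001111110111100 = 1253908412

1253908412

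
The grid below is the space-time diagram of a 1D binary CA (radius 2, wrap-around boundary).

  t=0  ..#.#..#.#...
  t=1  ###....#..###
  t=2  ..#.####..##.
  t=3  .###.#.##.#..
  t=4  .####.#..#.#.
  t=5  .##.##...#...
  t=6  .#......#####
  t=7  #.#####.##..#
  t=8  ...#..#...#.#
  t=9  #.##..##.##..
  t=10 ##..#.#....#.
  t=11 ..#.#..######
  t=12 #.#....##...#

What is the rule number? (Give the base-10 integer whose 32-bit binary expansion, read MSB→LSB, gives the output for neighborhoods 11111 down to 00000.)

906086903

  [31] ##### => .  t=1,i=0
  [30] ####. => .  t=1,i=1
  [29] ###.# => #  t=3,i=3
  [28] ###.. => #  t=1,i=2
  [27] ##.## => .  t=5,i=3
  [26] ##.#. => #  t=3,i=4
  [25] ##..# => #  t=2,i=8
  [24] ##... => .  t=1,i=3
  [23] #.### => .  t=2,i=4
  [22] #.##. => .  t=3,i=7
  [21] #.#.# => .  t=3,i=5
  [20] #.#.. => .  t=0,i=4
  [19] #..## => .  t=1,i=9
  [18] #..#. => .  t=0,i=6
  [17] #...# => .  t=2,i=0
  [16] #.... => #  t=0,i=11
  [15] .#### => #  t=1,i=11
  [14] .###. => #  t=3,i=2
  [13] .##.# => .  t=3,i=8
  [12] .##.. => .  t=2,i=11
  [11] .#.## => #  t=2,i=3
  [10] .#.#. => .  t=0,i=3
  [9] .#..# => .  t=0,i=5
  [8] .#... => #  t=0,i=10
  [7] ..### => #  t=1,i=10
  [6] ..##. => #  t=2,i=10
  [5] ..#.# => #  t=0,i=2
  [4] ..#.. => #  t=1,i=7
  [3] ...## => .  t=3,i=0
  [2] ...#. => #  t=0,i=1
  [1] ....# => #  t=0,i=0
  [0] ..... => #  t=0,i=12
  bits 00110110000000011100100111110111 = 906086903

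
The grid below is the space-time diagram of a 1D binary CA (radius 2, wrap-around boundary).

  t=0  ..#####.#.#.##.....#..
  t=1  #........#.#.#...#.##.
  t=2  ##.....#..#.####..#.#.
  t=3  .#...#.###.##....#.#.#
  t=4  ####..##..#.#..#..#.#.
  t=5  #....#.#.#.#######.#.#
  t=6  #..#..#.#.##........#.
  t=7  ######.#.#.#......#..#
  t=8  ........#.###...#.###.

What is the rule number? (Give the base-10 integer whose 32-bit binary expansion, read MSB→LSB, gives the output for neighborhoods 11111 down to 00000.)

144588562

  nb #####: next=.  (t=0,i=4, bit31=0)
  nb ####.: next=.  (t=0,i=5, bit30=0)
  nb ###.#: next=.  (t=0,i=6, bit29=0)
  nb ###..: next=.  (t=2,i=15, bit28=0)
  nb ##.##: next=#  (t=3,i=10, bit27=1)
  nb ##.#.: next=.  (t=0,i=7, bit26=0)
  nb ##..#: next=.  (t=2,i=16, bit25=0)
  nb ##...: next=.  (t=0,i=14, bit24=0)
  nb #.###: next=#  (t=2,i=12, bit23=1)
  nb #.##.: next=.  (t=0,i=12, bit22=0)
  nb #.#.#: next=.  (t=0,i=8, bit21=0)
  nb #.#..: next=#  (t=1,i=0, bit20=1)
  nb #..##: next=#  (t=4,i=5, bit19=1)
  nb #..#.: next=#  (t=2,i=9, bit18=1)
  nb #...#: next=#  (t=1,i=15, bit17=1)
  nb #....: next=.  (t=0,i=15, bit16=0)
  nb .####: next=.  (t=0,i=3, bit15=0)
  nb .###.: next=.  (t=3,i=8, bit14=0)
  nb .##.#: next=#  (t=1,i=20, bit13=1)
  nb .##..: next=#  (t=0,i=13, bit12=1)
  nb .#.##: next=#  (t=0,i=11, bit11=1)
  nb .#.#.: next=#  (t=0,i=9, bit10=1)
  nb .#..#: next=#  (t=2,i=8, bit9=1)
  nb .#...: next=#  (t=0,i=20, bit8=1)
  nb ..###: next=.  (t=0,i=2, bit7=0)
  nb ..##.: next=.  (t=4,i=6, bit6=0)
  nb ..#.#: next=.  (t=1,i=9, bit5=0)
  nb ..#..: next=#  (t=0,i=19, bit4=1)
  nb ...##: next=.  (t=0,i=1, bit3=0)
  nb ...#.: next=.  (t=0,i=18, bit2=0)
  nb ....#: next=#  (t=0,i=0, bit1=1)
  nb .....: next=.  (t=0,i=16, bit0=0)
  bits 00001000100111100011111100010010 = 144588562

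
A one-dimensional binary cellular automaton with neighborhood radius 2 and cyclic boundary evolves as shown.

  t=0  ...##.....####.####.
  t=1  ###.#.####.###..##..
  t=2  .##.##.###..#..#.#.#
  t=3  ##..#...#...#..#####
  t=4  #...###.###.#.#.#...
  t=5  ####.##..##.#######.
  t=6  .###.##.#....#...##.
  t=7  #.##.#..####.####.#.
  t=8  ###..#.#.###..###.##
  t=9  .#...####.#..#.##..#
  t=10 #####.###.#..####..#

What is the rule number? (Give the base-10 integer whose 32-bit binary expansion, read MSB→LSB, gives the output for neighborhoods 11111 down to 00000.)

  ##### -> .   bit 31 = 0  t=3,i=17
  ####. -> #   bit 30 = 1  t=0,i=12
  ###.# -> #   bit 29 = 1  t=0,i=13
  ###.. -> .   bit 28 = 0  t=0,i=18
  ##.## -> .   bit 27 = 0  t=0,i=14
  ##.#. -> .   bit 26 = 0  t=1,i=3
  ##..# -> .   bit 25 = 0  t=1,i=14
  ##... -> .   bit 24 = 0  t=0,i=5
  #.### -> .   bit 23 = 0  t=0,i=15
  #.##. -> #   bit 22 = 1  t=2,i=1
  #.#.# -> #   bit 21 = 1  t=1,i=4
  #.#.. -> #   bit 20 = 1  t=4,i=16
  #..## -> #   bit 19 = 1  t=1,i=15
  #..#. -> .   bit 18 = 0  t=2,i=11
  #...# -> #   bit 17 = 1  t=3,i=6
  #.... -> #   bit 16 = 1  t=0,i=0
  .#### -> #   bit 15 = 1  t=0,i=11
  .###. -> #   bit 14 = 1  t=1,i=1
  .##.# -> .   bit 13 = 0  t=2,i=2
  .##.. -> #   bit 12 = 1  t=0,i=4
  .#.## -> #   bit 11 = 1  t=1,i=5
  .#.#. -> #   bit 10 = 1  t=2,i=16
  .#..# -> .   bit 9 = 0  t=2,i=13
  .#... -> #   bit 8 = 1  t=3,i=5
  ..### -> .   bit 7 = 0  t=0,i=10
  ..##. -> .   bit 6 = 0  t=0,i=3
  ..#.# -> #   bit 5 = 1  t=2,i=15
  ..#.. -> #   bit 4 = 1  t=2,i=12
  ...## -> #   bit 3 = 1  t=0,i=2
  ...#. -> .   bit 2 = 0  t=3,i=7
  ....# -> #   bit 1 = 1  t=0,i=1
  ..... -> #   bit 0 = 1  t=0,i=7
  bits 01100000011110111101110100111011 = 1618730299

1618730299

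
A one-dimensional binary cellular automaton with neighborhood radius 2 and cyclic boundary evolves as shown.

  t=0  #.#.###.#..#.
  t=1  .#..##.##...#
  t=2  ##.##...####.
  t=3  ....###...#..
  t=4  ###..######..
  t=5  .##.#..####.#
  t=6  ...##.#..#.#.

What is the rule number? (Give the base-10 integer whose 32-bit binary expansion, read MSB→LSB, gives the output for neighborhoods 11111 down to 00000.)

  #####|#  b31=1 t=4,i=7
  ####.|#  b30=1 t=2,i=10
  ###.#|.  b29=0 t=0,i=6
  ###..|#  b28=1 t=3,i=6
  ##.##|.  b27=0 t=1,i=6
  ##.#.|#  b26=1 t=0,i=7
  ##..#|.  b25=0 t=4,i=3
  ##...|#  b24=1 t=1,i=9
  #.###|#  b23=1 t=0,i=4
  #.##.|.  b22=0 t=1,i=7
  #.#.#|.  b21=0 t=0,i=0
  #.#..|#  b20=1 t=0,i=8
  #..##|#  b19=1 t=1,i=3
  #..#.|.  b18=0 t=0,i=10
  #...#|#  b17=1 t=1,i=10
  #....|.  b16=0 t=3,i=12
  .####|.  b15=0 t=2,i=9
  .###.|#  b14=1 t=0,i=5
  .##.#|.  b13=0 t=1,i=5
  .##..|#  b12=1 t=1,i=8
  .#.##|.  b11=0 t=0,i=3
  .#.#.|#  b10=1 t=0,i=1
  .#..#|.  b9=0 t=0,i=9
  .#...|.  b8=0 t=3,i=11
  ..###|.  b7=0 t=2,i=8
  ..##.|#  b6=1 t=1,i=4
  ..#.#|.  b5=0 t=0,i=11
  ..#..|#  b4=1 t=3,i=10
  ...##|.  b3=0 t=2,i=7
  ...#.|#  b2=1 t=1,i=11
  ....#|#  b1=1 t=3,i=2
  .....|#  b0=1 t=3,i=0
  bits 11010101100110100101010001010111 = 3583661143

3583661143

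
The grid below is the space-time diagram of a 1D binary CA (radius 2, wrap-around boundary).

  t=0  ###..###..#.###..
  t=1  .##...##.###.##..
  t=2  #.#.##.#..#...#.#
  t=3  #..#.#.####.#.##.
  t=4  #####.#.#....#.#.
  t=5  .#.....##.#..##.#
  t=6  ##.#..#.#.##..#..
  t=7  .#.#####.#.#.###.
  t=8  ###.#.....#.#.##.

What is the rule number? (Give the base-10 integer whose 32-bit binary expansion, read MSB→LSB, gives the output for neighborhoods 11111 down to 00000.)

270007864

  ##### -> .   bit 31 = 0  t=4,i=2
  ####. -> .   bit 30 = 0  t=3,i=9
  ###.# -> .   bit 29 = 0  t=1,i=11
  ###.. -> #   bit 28 = 1  t=0,i=2
  ##.## -> .   bit 27 = 0  t=1,i=8
  ##.#. -> .   bit 26 = 0  t=2,i=1
  ##..# -> .   bit 25 = 0  t=0,i=3
  ##... -> .   bit 24 = 0  t=1,i=3
  #.### -> .   bit 23 = 0  t=0,i=12
  #.##. -> .   bit 22 = 0  t=1,i=13
  #.#.# -> .   bit 21 = 0  t=2,i=2
  #.#.. -> #   bit 20 = 1  t=2,i=7
  #..## -> .   bit 19 = 0  t=0,i=4
  #..#. -> #   bit 18 = 1  t=0,i=9
  #...# -> #   bit 17 = 1  t=1,i=4
  #.... -> #   bit 16 = 1  t=4,i=10
  .#### -> #   bit 15 = 1  t=3,i=8
  .###. -> #   bit 14 = 1  t=0,i=1
  .##.# -> #   bit 13 = 1  t=1,i=7
  .##.. -> #   bit 12 = 1  t=1,i=2
  .#.## -> #   bit 11 = 1  t=0,i=11
  .#.#. -> #   bit 10 = 1  t=3,i=4
  .#..# -> #   bit 9 = 1  t=2,i=8
  .#... -> .   bit 8 = 0  t=2,i=11
  ..### -> .   bit 7 = 0  t=0,i=0
  ..##. -> .   bit 6 = 0  t=1,i=1
  ..#.# -> #   bit 5 = 1  t=0,i=10
  ..#.. -> #   bit 4 = 1  t=2,i=10
  ...## -> #   bit 3 = 1  t=1,i=0
  ...#. -> .   bit 2 = 0  t=2,i=13
  ....# -> .   bit 1 = 0  t=4,i=11
  ..... -> .   bit 0 = 0  t=5,i=4
  bits 00010000000101111111111000111000 = 270007864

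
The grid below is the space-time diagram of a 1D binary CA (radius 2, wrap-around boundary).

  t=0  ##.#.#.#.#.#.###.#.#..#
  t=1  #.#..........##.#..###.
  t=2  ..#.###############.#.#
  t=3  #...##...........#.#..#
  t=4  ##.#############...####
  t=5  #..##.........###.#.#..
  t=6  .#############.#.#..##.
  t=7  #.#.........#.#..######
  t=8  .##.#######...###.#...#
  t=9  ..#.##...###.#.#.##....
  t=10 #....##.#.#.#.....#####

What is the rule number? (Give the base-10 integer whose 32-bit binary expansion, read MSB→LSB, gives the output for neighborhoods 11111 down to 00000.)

1469706827

  [31] ##### => .  t=2,i=6
  [30] ####. => #  t=2,i=17
  [29] ###.# => .  t=0,i=1
  [28] ###.. => #  t=4,i=15
  [27] ##.## => .  t=4,i=2
  [26] ##.#. => #  t=0,i=2
  [25] ##..# => #  t=6,i=22
  [24] ##... => #  t=3,i=1
  [23] #.### => #  t=0,i=13
  [22] #.##. => .  t=8,i=1
  [21] #.#.# => .  t=0,i=3
  [20] #.#.. => #  t=0,i=19
  [19] #..## => #  t=0,i=21
  [18] #..#. => .  t=2,i=1
  [17] #...# => .  t=3,i=2
  [16] #.... => #  t=1,i=4
  [15] .#### => #  t=2,i=5
  [14] .###. => #  t=0,i=0
  [13] .##.# => #  t=1,i=14
  [12] .##.. => #  t=3,i=0
  [11] .#.## => .  t=0,i=12
  [10] .#.#. => .  t=0,i=4
  [9] .#..# => #  t=0,i=20
  [8] .#... => .  t=1,i=3
  [7] ..### => .  t=0,i=22
  [6] ..##. => #  t=1,i=13
  [5] ..#.# => .  t=2,i=2
  [4] ..#.. => .  t=5,i=0
  [3] ...## => #  t=1,i=12
  [2] ...#. => .  t=3,i=16
  [1] ....# => #  t=1,i=11
  [0] ..... => #  t=1,i=5
  bits 01010111100110011111001001001011 = 1469706827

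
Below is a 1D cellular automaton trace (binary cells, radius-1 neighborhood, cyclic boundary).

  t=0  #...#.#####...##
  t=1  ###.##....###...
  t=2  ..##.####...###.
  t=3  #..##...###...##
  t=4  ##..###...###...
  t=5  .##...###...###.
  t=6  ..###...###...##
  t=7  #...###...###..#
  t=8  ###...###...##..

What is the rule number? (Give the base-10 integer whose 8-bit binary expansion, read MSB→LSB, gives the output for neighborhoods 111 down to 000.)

117

  nb ###: next=.  (t=0,i=7, bit7=0)
  nb ##.: next=#  (t=0,i=0, bit6=1)
  nb #.#: next=#  (t=0,i=5, bit5=1)
  nb #..: next=#  (t=0,i=1, bit4=1)
  nb .##: next=.  (t=0,i=6, bit3=0)
  nb .#.: next=#  (t=0,i=4, bit2=1)
  nb ..#: next=.  (t=0,i=3, bit1=0)
  nb ...: next=#  (t=0,i=2, bit0=1)
  bits 01110101 = 117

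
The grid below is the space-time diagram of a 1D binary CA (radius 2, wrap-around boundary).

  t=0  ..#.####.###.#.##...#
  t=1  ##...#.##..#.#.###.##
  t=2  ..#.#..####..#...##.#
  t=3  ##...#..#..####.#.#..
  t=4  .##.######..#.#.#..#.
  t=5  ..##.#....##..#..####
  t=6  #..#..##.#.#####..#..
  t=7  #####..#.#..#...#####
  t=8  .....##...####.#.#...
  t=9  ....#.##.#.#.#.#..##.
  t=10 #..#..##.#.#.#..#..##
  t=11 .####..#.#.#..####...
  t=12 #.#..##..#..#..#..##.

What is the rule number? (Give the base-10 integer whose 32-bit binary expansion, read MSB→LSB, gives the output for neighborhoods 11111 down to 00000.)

  #####|.  b31=0 t=4,i=6
  ####.|.  b30=0 t=0,i=6
  ###.#|#  b29=1 t=0,i=7
  ###..|.  b28=0 t=1,i=1
  ##.##|#  b27=1 t=0,i=8
  ##.#.|.  b26=0 t=0,i=12
  ##..#|#  b25=1 t=1,i=9
  ##...|#  b24=1 t=0,i=17
  #.###|.  b23=0 t=0,i=4
  #.##.|#  b22=1 t=0,i=15
  #.#.#|#  b21=1 t=0,i=13
  #.#..|.  b20=0 t=2,i=4
  #..##|.  b19=0 t=2,i=6
  #..#.|#  b18=1 t=0,i=1
  #...#|.  b17=0 t=0,i=18
  #....|#  b16=1 t=5,i=7
  .####|#  b15=1 t=0,i=5
  .###.|.  b14=0 t=0,i=10
  .##.#|#  b13=1 t=2,i=18
  .##..|#  b12=1 t=0,i=16
  .#.##|.  b11=0 t=0,i=3
  .#.#.|.  b10=0 t=1,i=12
  .#..#|#  b9=1 t=0,i=0
  .#...|#  b8=1 t=2,i=14
  ..###|.  b7=0 t=2,i=7
  ..##.|.  b6=0 t=2,i=17
  ..#.#|.  b5=0 t=0,i=2
  ..#..|#  b4=1 t=0,i=20
  ...##|#  b3=1 t=2,i=16
  ...#.|#  b2=1 t=0,i=19
  ....#|.  b1=0 t=5,i=8
  .....|.  b0=0 t=8,i=0
  bits 00101011011001011011001100011100 = 728085276

728085276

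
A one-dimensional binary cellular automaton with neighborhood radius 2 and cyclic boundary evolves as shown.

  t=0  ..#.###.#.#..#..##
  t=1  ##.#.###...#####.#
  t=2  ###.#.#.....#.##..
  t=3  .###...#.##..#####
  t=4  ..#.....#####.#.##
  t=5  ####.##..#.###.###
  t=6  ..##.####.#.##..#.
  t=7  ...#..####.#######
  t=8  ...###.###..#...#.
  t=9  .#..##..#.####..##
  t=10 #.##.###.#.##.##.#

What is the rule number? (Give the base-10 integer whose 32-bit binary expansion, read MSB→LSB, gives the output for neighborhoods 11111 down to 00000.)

1716321043

  ##### -> .   bit 31 = 0  t=1,i=13
  ####. -> #   bit 30 = 1  t=1,i=14
  ###.# -> #   bit 29 = 1  t=0,i=6
  ###.. -> .   bit 28 = 0  t=1,i=7
  ##.## -> .   bit 27 = 0  t=1,i=16
  ##.#. -> #   bit 26 = 1  t=0,i=7
  ##..# -> #   bit 25 = 1  t=0,i=0
  ##... -> .   bit 24 = 0  t=1,i=8
  #.### -> .   bit 23 = 0  t=0,i=4
  #.##. -> #   bit 22 = 1  t=2,i=14
  #.#.# -> .   bit 21 = 0  t=0,i=8
  #.#.. -> .   bit 20 = 0  t=0,i=10
  #..## -> #   bit 19 = 1  t=0,i=15
  #..#. -> #   bit 18 = 1  t=0,i=1
  #...# -> .   bit 17 = 0  t=1,i=9
  #.... -> .   bit 16 = 0  t=2,i=8
  .#### -> #   bit 15 = 1  t=1,i=12
  .###. -> #   bit 14 = 1  t=0,i=5
  .##.# -> #   bit 13 = 1  t=6,i=3
  .##.. -> #   bit 12 = 1  t=0,i=17
  .#.## -> #   bit 11 = 1  t=0,i=3
  .#.#. -> .   bit 10 = 0  t=0,i=9
  .#..# -> #   bit 9 = 1  t=0,i=11
  .#... -> #   bit 8 = 1  t=2,i=7
  ..### -> .   bit 7 = 0  t=1,i=11
  ..##. -> .   bit 6 = 0  t=0,i=16
  ..#.# -> .   bit 5 = 0  t=0,i=2
  ..#.. -> #   bit 4 = 1  t=0,i=13
  ...## -> .   bit 3 = 0  t=1,i=10
  ...#. -> .   bit 2 = 0  t=2,i=11
  ....# -> #   bit 1 = 1  t=2,i=10
  ..... -> #   bit 0 = 1  t=2,i=9
  bits 01100110010011001111101100010011 = 1716321043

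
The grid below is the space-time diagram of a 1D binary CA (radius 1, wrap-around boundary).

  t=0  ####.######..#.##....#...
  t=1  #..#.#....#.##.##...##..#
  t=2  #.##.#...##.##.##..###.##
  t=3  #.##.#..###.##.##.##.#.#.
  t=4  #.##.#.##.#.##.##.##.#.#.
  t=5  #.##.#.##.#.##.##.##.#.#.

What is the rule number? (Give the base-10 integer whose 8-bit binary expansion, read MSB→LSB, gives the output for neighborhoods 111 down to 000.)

  ###|.  b7=0 t=0,i=1
  ##.|#  b6=1 t=0,i=3
  #.#|.  b5=0 t=0,i=4
  #..|.  b4=0 t=0,i=11
  .##|#  b3=1 t=0,i=0
  .#.|#  b2=1 t=0,i=13
  ..#|#  b1=1 t=0,i=12
  ...|.  b0=0 t=0,i=18
  bits 01001110 = 78

78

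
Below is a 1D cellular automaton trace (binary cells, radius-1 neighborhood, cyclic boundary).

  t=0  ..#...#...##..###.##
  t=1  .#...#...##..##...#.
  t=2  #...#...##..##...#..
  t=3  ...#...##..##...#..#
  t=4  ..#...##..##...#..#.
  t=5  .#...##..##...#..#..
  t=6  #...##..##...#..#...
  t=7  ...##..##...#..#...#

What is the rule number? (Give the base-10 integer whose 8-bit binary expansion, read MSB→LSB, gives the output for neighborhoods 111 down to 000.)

  ### -> .   bit 7 = 0  t=0,i=15
  ##. -> .   bit 6 = 0  t=0,i=11
  #.# -> .   bit 5 = 0  t=0,i=17
  #.. -> .   bit 4 = 0  t=0,i=0
  .## -> #   bit 3 = 1  t=0,i=10
  .#. -> .   bit 2 = 0  t=0,i=2
  ..# -> #   bit 1 = 1  t=0,i=1
  ... -> .   bit 0 = 0  t=0,i=4
  bits 00001010 = 10

10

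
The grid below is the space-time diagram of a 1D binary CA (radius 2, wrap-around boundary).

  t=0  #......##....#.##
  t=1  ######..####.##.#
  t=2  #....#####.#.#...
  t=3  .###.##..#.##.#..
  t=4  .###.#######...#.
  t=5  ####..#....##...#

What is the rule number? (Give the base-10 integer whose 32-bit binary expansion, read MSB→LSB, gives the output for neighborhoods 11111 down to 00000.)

862838691

  [31] ##### => .  t=1,i=1
  [30] ####. => .  t=1,i=4
  [29] ###.# => #  t=1,i=11
  [28] ###.. => #  t=0,i=0
  [27] ##.## => .  t=1,i=12
  [26] ##.#. => .  t=2,i=10
  [25] ##..# => #  t=1,i=6
  [24] ##... => #  t=0,i=1
  [23] #.### => .  t=0,i=15
  [22] #.##. => #  t=1,i=13
  [21] #.#.# => #  t=2,i=11
  [20] #.#.. => .  t=2,i=13
  [19] #..## => #  t=1,i=7
  [18] #..#. => #  t=3,i=8
  [17] #...# => .  t=2,i=15
  [16] #.... => #  t=0,i=2
  [15] .#### => #  t=1,i=0
  [14] .###. => #  t=0,i=16
  [13] .##.# => .  t=1,i=14
  [12] .##.. => #  t=0,i=8
  [11] .#.## => #  t=0,i=14
  [10] .#.#. => #  t=2,i=12
  [9] .#..# => #  t=4,i=16
  [8] .#... => #  t=2,i=1
  [7] ..### => #  t=1,i=8
  [6] ..##. => .  t=0,i=7
  [5] ..#.# => #  t=0,i=13
  [4] ..#.. => .  t=2,i=0
  [3] ...## => .  t=0,i=6
  [2] ...#. => .  t=0,i=12
  [1] ....# => #  t=0,i=5
  [0] ..... => #  t=0,i=3
  bits 00110011011011011101111110100011 = 862838691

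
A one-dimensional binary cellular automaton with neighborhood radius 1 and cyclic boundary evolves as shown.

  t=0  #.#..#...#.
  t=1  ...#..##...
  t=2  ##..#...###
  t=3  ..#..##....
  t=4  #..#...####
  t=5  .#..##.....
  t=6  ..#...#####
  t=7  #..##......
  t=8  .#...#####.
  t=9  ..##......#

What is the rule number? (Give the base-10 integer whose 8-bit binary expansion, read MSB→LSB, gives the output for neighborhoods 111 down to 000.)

  [7] ### => .  t=2,i=0
  [6] ##. => .  t=1,i=7
  [5] #.# => .  t=0,i=1
  [4] #.. => #  t=0,i=3
  [3] .## => .  t=1,i=6
  [2] .#. => .  t=0,i=0
  [1] ..# => .  t=0,i=4
  [0] ... => #  t=0,i=7
  bits 00010001 = 17

17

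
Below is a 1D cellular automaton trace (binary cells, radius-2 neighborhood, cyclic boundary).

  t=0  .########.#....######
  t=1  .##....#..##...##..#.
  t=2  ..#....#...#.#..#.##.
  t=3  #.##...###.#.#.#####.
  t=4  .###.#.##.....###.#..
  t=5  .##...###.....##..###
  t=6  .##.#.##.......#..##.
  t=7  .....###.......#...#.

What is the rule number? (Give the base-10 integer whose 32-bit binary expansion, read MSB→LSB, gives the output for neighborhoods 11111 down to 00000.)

1087822256

  #####|.  b31=0 t=0,i=3
  ####.|#  b30=1 t=0,i=7
  ###.#|.  b29=0 t=0,i=8
  ###..|.  b28=0 t=5,i=8
  ##.##|.  b27=0 t=0,i=0
  ##.#.|.  b26=0 t=0,i=9
  ##..#|.  b25=0 t=1,i=17
  ##...|.  b24=0 t=1,i=3
  #.###|#  b23=1 t=0,i=1
  #.##.|#  b22=1 t=2,i=18
  #.#.#|.  b21=0 t=3,i=0
  #.#..|#  b20=1 t=0,i=10
  #..##|.  b19=0 t=1,i=0
  #..#.|#  b18=1 t=1,i=18
  #...#|#  b17=1 t=1,i=13
  #....|.  b16=0 t=0,i=12
  .####|#  b15=1 t=0,i=2
  .###.|#  b14=1 t=3,i=8
  .##.#|.  b13=0 t=6,i=2
  .##..|#  b12=1 t=1,i=2
  .#.##|#  b11=1 t=2,i=17
  .#.#.|.  b10=0 t=2,i=12
  .#..#|.  b9=0 t=1,i=8
  .#...|#  b8=1 t=0,i=11
  ..###|#  b7=1 t=0,i=15
  ..##.|.  b6=0 t=1,i=1
  ..#.#|#  b5=1 t=2,i=11
  ..#..|#  b4=1 t=1,i=7
  ...##|.  b3=0 t=0,i=14
  ...#.|.  b2=0 t=1,i=6
  ....#|.  b1=0 t=0,i=13
  .....|.  b0=0 t=4,i=11
  bits 01000000110101101101100110110000 = 1087822256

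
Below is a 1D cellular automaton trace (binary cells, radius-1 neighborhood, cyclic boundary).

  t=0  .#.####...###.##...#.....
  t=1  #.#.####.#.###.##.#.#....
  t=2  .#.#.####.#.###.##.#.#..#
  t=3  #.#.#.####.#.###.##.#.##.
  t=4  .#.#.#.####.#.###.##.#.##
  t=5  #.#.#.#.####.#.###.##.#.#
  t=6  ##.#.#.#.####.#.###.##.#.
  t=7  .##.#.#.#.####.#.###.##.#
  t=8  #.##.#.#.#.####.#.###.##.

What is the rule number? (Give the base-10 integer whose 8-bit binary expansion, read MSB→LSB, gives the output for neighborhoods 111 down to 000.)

242

  ### -> #   bit 7 = 1  t=0,i=4
  ##. -> #   bit 6 = 1  t=0,i=6
  #.# -> #   bit 5 = 1  t=0,i=2
  #.. -> #   bit 4 = 1  t=0,i=7
  .## -> .   bit 3 = 0  t=0,i=3
  .#. -> .   bit 2 = 0  t=0,i=1
  ..# -> #   bit 1 = 1  t=0,i=0
  ... -> .   bit 0 = 0  t=0,i=8
  bits 11110010 = 242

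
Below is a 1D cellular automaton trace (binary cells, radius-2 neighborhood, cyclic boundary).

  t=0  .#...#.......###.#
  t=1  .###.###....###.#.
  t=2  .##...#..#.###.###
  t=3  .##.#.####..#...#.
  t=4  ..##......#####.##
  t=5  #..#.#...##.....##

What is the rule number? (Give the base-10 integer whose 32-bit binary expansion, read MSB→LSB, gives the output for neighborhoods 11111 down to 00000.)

106394552

  nb #####: next=.  (t=4,i=12, bit31=0)
  nb ####.: next=.  (t=3,i=8, bit30=0)
  nb ###.#: next=.  (t=0,i=15, bit29=0)
  nb ###..: next=.  (t=1,i=7, bit28=0)
  nb ##.##: next=.  (t=1,i=4, bit27=0)
  nb ##.#.: next=#  (t=0,i=16, bit26=1)
  nb ##..#: next=#  (t=3,i=10, bit25=1)
  nb ##...: next=.  (t=1,i=8, bit24=0)
  nb #.###: next=.  (t=1,i=5, bit23=0)
  nb #.##.: next=#  (t=2,i=1, bit22=1)
  nb #.#.#: next=.  (t=0,i=17, bit21=0)
  nb #.#..: next=#  (t=0,i=1, bit20=1)
  nb #..##: next=.  (t=1,i=0, bit19=0)
  nb #..#.: next=#  (t=2,i=8, bit18=1)
  nb #...#: next=#  (t=0,i=3, bit17=1)
  nb #....: next=#  (t=0,i=7, bit16=1)
  nb .####: next=.  (t=3,i=7, bit15=0)
  nb .###.: next=#  (t=0,i=14, bit14=1)
  nb .##.#: next=#  (t=3,i=2, bit13=1)
  nb .##..: next=#  (t=2,i=2, bit12=1)
  nb .#.##: next=.  (t=2,i=10, bit11=0)
  nb .#.#.: next=.  (t=0,i=0, bit10=0)
  nb .#..#: next=#  (t=1,i=17, bit9=1)
  nb .#...: next=#  (t=0,i=2, bit8=1)
  nb ..###: next=#  (t=0,i=13, bit7=1)
  nb ..##.: next=.  (t=3,i=1, bit6=0)
  nb ..#.#: next=#  (t=2,i=9, bit5=1)
  nb ..#..: next=#  (t=0,i=5, bit4=1)
  nb ...##: next=#  (t=0,i=12, bit3=1)
  nb ...#.: next=.  (t=0,i=4, bit2=0)
  nb ....#: next=.  (t=0,i=11, bit1=0)
  nb .....: next=.  (t=0,i=8, bit0=0)
  bits 00000110010101110111001110111000 = 106394552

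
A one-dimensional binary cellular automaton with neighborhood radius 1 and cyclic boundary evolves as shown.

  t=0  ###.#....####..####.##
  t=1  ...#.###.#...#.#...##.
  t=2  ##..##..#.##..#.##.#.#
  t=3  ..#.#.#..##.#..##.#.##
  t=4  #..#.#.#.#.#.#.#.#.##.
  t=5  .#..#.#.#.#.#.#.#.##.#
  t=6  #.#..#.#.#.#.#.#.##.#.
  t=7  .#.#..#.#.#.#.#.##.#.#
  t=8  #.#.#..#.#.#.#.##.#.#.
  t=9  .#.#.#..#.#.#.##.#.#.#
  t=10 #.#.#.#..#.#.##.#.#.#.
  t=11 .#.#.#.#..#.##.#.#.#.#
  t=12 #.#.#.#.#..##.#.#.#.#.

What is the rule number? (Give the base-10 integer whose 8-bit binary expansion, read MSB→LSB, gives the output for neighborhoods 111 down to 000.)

57

  nb ###: next=.  (t=0,i=0, bit7=0)
  nb ##.: next=.  (t=0,i=2, bit6=0)
  nb #.#: next=#  (t=0,i=3, bit5=1)
  nb #..: next=#  (t=0,i=5, bit4=1)
  nb .##: next=#  (t=0,i=9, bit3=1)
  nb .#.: next=.  (t=0,i=4, bit2=0)
  nb ..#: next=.  (t=0,i=8, bit1=0)
  nb ...: next=#  (t=0,i=6, bit0=1)
  bits 00111001 = 57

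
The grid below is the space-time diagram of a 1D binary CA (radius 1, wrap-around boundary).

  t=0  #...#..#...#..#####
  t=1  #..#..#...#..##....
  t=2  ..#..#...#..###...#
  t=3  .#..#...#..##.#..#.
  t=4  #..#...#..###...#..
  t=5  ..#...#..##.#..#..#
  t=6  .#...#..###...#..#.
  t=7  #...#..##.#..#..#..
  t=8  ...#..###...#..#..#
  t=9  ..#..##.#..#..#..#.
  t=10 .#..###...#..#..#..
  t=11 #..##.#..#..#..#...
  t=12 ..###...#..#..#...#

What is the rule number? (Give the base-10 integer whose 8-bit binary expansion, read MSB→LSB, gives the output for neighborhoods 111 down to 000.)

  ###|.  b7=0 t=0,i=15
  ##.|#  b6=1 t=0,i=0
  #.#|.  b5=0 t=3,i=13
  #..|.  b4=0 t=0,i=1
  .##|#  b3=1 t=0,i=14
  .#.|.  b2=0 t=0,i=4
  ..#|#  b1=1 t=0,i=3
  ...|.  b0=0 t=0,i=2
  bits 01001010 = 74

74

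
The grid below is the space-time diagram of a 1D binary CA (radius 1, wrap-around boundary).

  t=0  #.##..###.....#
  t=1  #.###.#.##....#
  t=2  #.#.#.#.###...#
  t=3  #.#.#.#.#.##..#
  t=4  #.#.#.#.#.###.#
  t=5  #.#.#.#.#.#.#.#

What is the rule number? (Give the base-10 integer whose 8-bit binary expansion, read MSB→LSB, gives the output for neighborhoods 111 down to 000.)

92

  ### -> .   bit 7 = 0  t=0,i=7
  ##. -> #   bit 6 = 1  t=0,i=0
  #.# -> .   bit 5 = 0  t=0,i=1
  #.. -> #   bit 4 = 1  t=0,i=4
  .## -> #   bit 3 = 1  t=0,i=2
  .#. -> #   bit 2 = 1  t=1,i=6
  ..# -> .   bit 1 = 0  t=0,i=5
  ... -> .   bit 0 = 0  t=0,i=10
  bits 01011100 = 92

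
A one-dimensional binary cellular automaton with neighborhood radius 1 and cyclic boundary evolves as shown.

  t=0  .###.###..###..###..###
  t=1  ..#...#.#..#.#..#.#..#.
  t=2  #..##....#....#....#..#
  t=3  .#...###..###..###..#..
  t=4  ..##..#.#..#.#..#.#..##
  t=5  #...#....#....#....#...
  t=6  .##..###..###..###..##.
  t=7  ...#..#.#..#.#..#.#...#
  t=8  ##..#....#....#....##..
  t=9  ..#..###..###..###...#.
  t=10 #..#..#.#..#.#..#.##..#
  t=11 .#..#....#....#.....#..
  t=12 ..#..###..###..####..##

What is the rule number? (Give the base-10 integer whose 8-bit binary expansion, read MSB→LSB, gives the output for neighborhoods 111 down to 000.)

  ### -> #   bit 7 = 1  t=0,i=2
  ##. -> .   bit 6 = 0  t=0,i=3
  #.# -> .   bit 5 = 0  t=0,i=0
  #.. -> #   bit 4 = 1  t=0,i=8
  .## -> .   bit 3 = 0  t=0,i=1
  .#. -> .   bit 2 = 0  t=1,i=2
  ..# -> .   bit 1 = 0  t=0,i=9
  ... -> #   bit 0 = 1  t=1,i=0
  bits 10010001 = 145

145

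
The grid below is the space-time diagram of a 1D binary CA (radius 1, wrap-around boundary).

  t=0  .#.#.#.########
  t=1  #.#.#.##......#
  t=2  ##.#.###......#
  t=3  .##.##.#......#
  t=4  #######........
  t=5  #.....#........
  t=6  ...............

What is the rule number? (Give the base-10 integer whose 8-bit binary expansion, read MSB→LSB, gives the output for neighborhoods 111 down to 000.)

  ###|.  b7=0 t=0,i=8
  ##.|#  b6=1 t=0,i=14
  #.#|#  b5=1 t=0,i=0
  #..|.  b4=0 t=1,i=8
  .##|#  b3=1 t=0,i=7
  .#.|.  b2=0 t=0,i=1
  ..#|.  b1=0 t=1,i=13
  ...|.  b0=0 t=1,i=9
  bits 01101000 = 104

104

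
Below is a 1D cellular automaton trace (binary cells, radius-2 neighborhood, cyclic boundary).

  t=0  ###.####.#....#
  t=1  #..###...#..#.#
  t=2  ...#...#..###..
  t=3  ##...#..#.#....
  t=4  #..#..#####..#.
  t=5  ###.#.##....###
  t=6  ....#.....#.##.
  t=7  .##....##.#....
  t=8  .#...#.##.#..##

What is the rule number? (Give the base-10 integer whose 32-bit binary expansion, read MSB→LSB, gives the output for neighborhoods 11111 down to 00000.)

  [31] ##### => .  t=4,i=8
  [30] ####. => .  t=0,i=1
  [29] ###.# => .  t=0,i=2
  [28] ###.. => .  t=1,i=5
  [27] ##.## => #  t=0,i=3
  [26] ##.#. => .  t=0,i=8
  [25] ##..# => .  t=1,i=1
  [24] ##... => .  t=1,i=6
  [23] #.### => #  t=0,i=4
  [22] #.##. => .  t=1,i=14
  [21] #.#.# => #  t=5,i=4
  [20] #.#.. => #  t=0,i=9
  [19] #..## => .  t=1,i=2
  [18] #..#. => #  t=1,i=11
  [17] #...# => #  t=1,i=7
  [16] #.... => .  t=0,i=11
  [15] .#### => #  t=0,i=0
  [14] .###. => .  t=1,i=4
  [13] .##.# => #  t=7,i=8
  [12] .##.. => .  t=1,i=0
  [11] .#.## => .  t=1,i=13
  [10] .#.#. => #  t=3,i=9
  [9] .#..# => #  t=1,i=10
  [8] .#... => .  t=0,i=10
  [7] ..### => #  t=0,i=14
  [6] ..##. => #  t=3,i=0
  [5] ..#.# => #  t=1,i=12
  [4] ..#.. => .  t=1,i=9
  [3] ...## => .  t=0,i=13
  [2] ...#. => .  t=1,i=8
  [1] ....# => #  t=0,i=12
  [0] ..... => #  t=2,i=0
  bits 00001000101101101010011011100011 = 146188003

146188003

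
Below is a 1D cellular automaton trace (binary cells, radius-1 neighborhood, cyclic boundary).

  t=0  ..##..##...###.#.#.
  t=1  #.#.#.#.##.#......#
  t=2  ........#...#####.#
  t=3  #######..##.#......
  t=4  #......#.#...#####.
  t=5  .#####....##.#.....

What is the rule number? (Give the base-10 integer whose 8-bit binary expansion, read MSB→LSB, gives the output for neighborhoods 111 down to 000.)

  ###|.  b7=0 t=0,i=12
  ##.|.  b6=0 t=0,i=3
  #.#|.  b5=0 t=0,i=14
  #..|#  b4=1 t=0,i=4
  .##|#  b3=1 t=0,i=2
  .#.|.  b2=0 t=0,i=15
  ..#|.  b1=0 t=0,i=1
  ...|#  b0=1 t=0,i=0
  bits 00011001 = 25

25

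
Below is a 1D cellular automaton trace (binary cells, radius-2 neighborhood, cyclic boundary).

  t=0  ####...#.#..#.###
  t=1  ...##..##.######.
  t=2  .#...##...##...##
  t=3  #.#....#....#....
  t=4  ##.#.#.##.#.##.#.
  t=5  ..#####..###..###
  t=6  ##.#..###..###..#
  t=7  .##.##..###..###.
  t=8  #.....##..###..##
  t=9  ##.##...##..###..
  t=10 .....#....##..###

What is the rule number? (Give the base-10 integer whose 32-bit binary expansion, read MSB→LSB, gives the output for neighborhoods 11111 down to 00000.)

934055731

  ##### -> .   bit 31 = 0  t=0,i=0
  ####. -> .   bit 30 = 0  t=0,i=2
  ###.# -> #   bit 29 = 1  t=6,i=1
  ###.. -> #   bit 28 = 1  t=0,i=3
  ##.## -> .   bit 27 = 0  t=1,i=9
  ##.#. -> #   bit 26 = 1  t=2,i=0
  ##..# -> #   bit 25 = 1  t=1,i=5
  ##... -> #   bit 24 = 1  t=0,i=4
  #.### -> #   bit 23 = 1  t=0,i=14
  #.##. -> .   bit 22 = 0  t=4,i=0
  #.#.# -> #   bit 21 = 1  t=4,i=3
  #.#.. -> .   bit 20 = 0  t=0,i=9
  #..## -> #   bit 19 = 1  t=1,i=6
  #..#. -> #   bit 18 = 1  t=0,i=11
  #...# -> .   bit 17 = 0  t=0,i=5
  #.... -> .   bit 16 = 0  t=1,i=0
  .#### -> #   bit 15 = 1  t=0,i=15
  .###. -> .   bit 14 = 0  t=5,i=10
  .##.# -> .   bit 13 = 0  t=1,i=8
  .##.. -> .   bit 12 = 0  t=1,i=4
  .#.## -> #   bit 11 = 1  t=0,i=13
  .#.#. -> #   bit 10 = 1  t=0,i=8
  .#..# -> #   bit 9 = 1  t=0,i=10
  .#... -> #   bit 8 = 1  t=2,i=2
  ..### -> .   bit 7 = 0  t=5,i=2
  ..##. -> .   bit 6 = 0  t=1,i=3
  ..#.# -> #   bit 5 = 1  t=0,i=7
  ..#.. -> #   bit 4 = 1  t=3,i=7
  ...## -> .   bit 3 = 0  t=1,i=2
  ...#. -> .   bit 2 = 0  t=0,i=6
  ....# -> #   bit 1 = 1  t=1,i=1
  ..... -> #   bit 0 = 1  t=8,i=3
  bits 00110111101011001000111100110011 = 934055731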